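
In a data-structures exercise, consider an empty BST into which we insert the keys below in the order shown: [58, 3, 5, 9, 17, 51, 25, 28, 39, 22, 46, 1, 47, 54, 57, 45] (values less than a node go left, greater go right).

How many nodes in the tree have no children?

5

58: root
3: left child of 58 (depth 1)
5: right child of 3 (depth 2)
9: right child of 5 (depth 3)
17: right child of 9 (depth 4)
51: right child of 17 (depth 5)
25: left child of 51 (depth 6)
28: right child of 25 (depth 7)
39: right child of 28 (depth 8)
22: left child of 25 (depth 7)
46: right child of 39 (depth 9)
1: left child of 3 (depth 2)
47: right child of 46 (depth 10)
54: right child of 51 (depth 6)
57: right child of 54 (depth 7)
45: left child of 46 (depth 10)

Leaves: 1, 22, 45, 47, 57 — 5 in total.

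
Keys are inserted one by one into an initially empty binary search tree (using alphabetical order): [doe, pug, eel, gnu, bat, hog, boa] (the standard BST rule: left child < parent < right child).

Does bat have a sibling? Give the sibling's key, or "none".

Insert doe: tree is empty, so doe becomes the root.
Insert pug: pug > doe → go right. Place as right child of doe.
Insert eel: eel > doe → go right; eel < pug → go left. Place as left child of pug.
Insert gnu: gnu > doe → go right; gnu < pug → go left; gnu > eel → go right. Place as right child of eel.
Insert bat: bat < doe → go left. Place as left child of doe.
Insert hog: hog > doe → go right; hog < pug → go left; hog > eel → go right; hog > gnu → go right. Place as right child of gnu.
Insert boa: boa < doe → go left; boa > bat → go right. Place as right child of bat.

bat's parent is doe; the other child of doe is pug.

pug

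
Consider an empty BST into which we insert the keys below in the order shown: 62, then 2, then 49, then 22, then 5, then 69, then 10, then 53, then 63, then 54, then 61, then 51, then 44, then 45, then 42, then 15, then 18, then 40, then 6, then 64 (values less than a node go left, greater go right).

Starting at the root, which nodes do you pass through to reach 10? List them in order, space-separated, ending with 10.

62 2 49 22 5 10

62: root
2: left child of 62 (depth 1)
49: right child of 2 (depth 2)
22: left child of 49 (depth 3)
5: left child of 22 (depth 4)
69: right child of 62 (depth 1)
10: right child of 5 (depth 5)
53: right child of 49 (depth 3)
63: left child of 69 (depth 2)
54: right child of 53 (depth 4)
61: right child of 54 (depth 5)
51: left child of 53 (depth 4)
44: right child of 22 (depth 4)
45: right child of 44 (depth 5)
42: left child of 44 (depth 5)
15: right child of 10 (depth 6)
18: right child of 15 (depth 7)
40: left child of 42 (depth 6)
6: left child of 10 (depth 6)
64: right child of 63 (depth 3)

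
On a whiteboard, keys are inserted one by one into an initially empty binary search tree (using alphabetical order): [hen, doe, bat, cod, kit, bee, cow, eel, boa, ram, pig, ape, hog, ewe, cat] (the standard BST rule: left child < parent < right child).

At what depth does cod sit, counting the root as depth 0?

Insert hen: tree is empty, so hen becomes the root.
Insert doe: doe < hen → go left. Place as left child of hen.
Insert bat: bat < hen → go left; bat < doe → go left. Place as left child of doe.
Insert cod: cod < hen → go left; cod < doe → go left; cod > bat → go right. Place as right child of bat.
Insert kit: kit > hen → go right. Place as right child of hen.
Insert bee: bee < hen → go left; bee < doe → go left; bee > bat → go right; bee < cod → go left. Place as left child of cod.
Insert cow: cow < hen → go left; cow < doe → go left; cow > bat → go right; cow > cod → go right. Place as right child of cod.
Insert eel: eel < hen → go left; eel > doe → go right. Place as right child of doe.
Insert boa: boa < hen → go left; boa < doe → go left; boa > bat → go right; boa < cod → go left; boa > bee → go right. Place as right child of bee.
Insert ram: ram > hen → go right; ram > kit → go right. Place as right child of kit.
Insert pig: pig > hen → go right; pig > kit → go right; pig < ram → go left. Place as left child of ram.
Insert ape: ape < hen → go left; ape < doe → go left; ape < bat → go left. Place as left child of bat.
Insert hog: hog > hen → go right; hog < kit → go left. Place as left child of kit.
Insert ewe: ewe < hen → go left; ewe > doe → go right; ewe > eel → go right. Place as right child of eel.
Insert cat: cat < hen → go left; cat < doe → go left; cat > bat → go right; cat < cod → go left; cat > bee → go right; cat > boa → go right. Place as right child of boa.

Path to cod: hen → doe → bat → cod, which is 3 edges.

3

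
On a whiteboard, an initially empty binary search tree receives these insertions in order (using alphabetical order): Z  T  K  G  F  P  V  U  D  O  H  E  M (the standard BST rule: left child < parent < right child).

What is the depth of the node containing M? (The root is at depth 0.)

Insert Z: tree is empty, so Z becomes the root.
Insert T: T < Z → go left. Place as left child of Z.
Insert K: K < Z → go left; K < T → go left. Place as left child of T.
Insert G: G < Z → go left; G < T → go left; G < K → go left. Place as left child of K.
Insert F: F < Z → go left; F < T → go left; F < K → go left; F < G → go left. Place as left child of G.
Insert P: P < Z → go left; P < T → go left; P > K → go right. Place as right child of K.
Insert V: V < Z → go left; V > T → go right. Place as right child of T.
Insert U: U < Z → go left; U > T → go right; U < V → go left. Place as left child of V.
Insert D: D < Z → go left; D < T → go left; D < K → go left; D < G → go left; D < F → go left. Place as left child of F.
Insert O: O < Z → go left; O < T → go left; O > K → go right; O < P → go left. Place as left child of P.
Insert H: H < Z → go left; H < T → go left; H < K → go left; H > G → go right. Place as right child of G.
Insert E: E < Z → go left; E < T → go left; E < K → go left; E < G → go left; E < F → go left; E > D → go right. Place as right child of D.
Insert M: M < Z → go left; M < T → go left; M > K → go right; M < P → go left; M < O → go left. Place as left child of O.

Path to M: Z → T → K → P → O → M, which is 5 edges.

5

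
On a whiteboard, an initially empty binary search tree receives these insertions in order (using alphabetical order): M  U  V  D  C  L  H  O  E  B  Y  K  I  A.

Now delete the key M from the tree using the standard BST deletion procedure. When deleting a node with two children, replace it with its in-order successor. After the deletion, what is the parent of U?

O

Insert M: tree is empty, so M becomes the root.
Insert U: U > M → go right. Place as right child of M.
Insert V: V > M → go right; V > U → go right. Place as right child of U.
Insert D: D < M → go left. Place as left child of M.
Insert C: C < M → go left; C < D → go left. Place as left child of D.
Insert L: L < M → go left; L > D → go right. Place as right child of D.
Insert H: H < M → go left; H > D → go right; H < L → go left. Place as left child of L.
Insert O: O > M → go right; O < U → go left. Place as left child of U.
Insert E: E < M → go left; E > D → go right; E < L → go left; E < H → go left. Place as left child of H.
Insert B: B < M → go left; B < D → go left; B < C → go left. Place as left child of C.
Insert Y: Y > M → go right; Y > U → go right; Y > V → go right. Place as right child of V.
Insert K: K < M → go left; K > D → go right; K < L → go left; K > H → go right. Place as right child of H.
Insert I: I < M → go left; I > D → go right; I < L → go left; I > H → go right; I < K → go left. Place as left child of K.
Insert A: A < M → go left; A < D → go left; A < C → go left; A < B → go left. Place as left child of B.

Delete M (two children — replace with in-order successor).
After deletion, U's parent is O.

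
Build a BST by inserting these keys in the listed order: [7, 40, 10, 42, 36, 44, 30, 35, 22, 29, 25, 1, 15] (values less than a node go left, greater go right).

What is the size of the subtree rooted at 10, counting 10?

7: root
40: right child of 7 (depth 1)
10: left child of 40 (depth 2)
42: right child of 40 (depth 2)
36: right child of 10 (depth 3)
44: right child of 42 (depth 3)
30: left child of 36 (depth 4)
35: right child of 30 (depth 5)
22: left child of 30 (depth 5)
29: right child of 22 (depth 6)
25: left child of 29 (depth 7)
1: left child of 7 (depth 1)
15: left child of 22 (depth 6)

Subtree rooted at 10 contains: 10, 36, 30, 22, 15, 29, 25, 35 — 8 nodes.

8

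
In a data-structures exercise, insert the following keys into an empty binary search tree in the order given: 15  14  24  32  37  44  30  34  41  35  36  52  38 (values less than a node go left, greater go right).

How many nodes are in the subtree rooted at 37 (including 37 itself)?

15: root
14: left child of 15 (depth 1)
24: right child of 15 (depth 1)
32: right child of 24 (depth 2)
37: right child of 32 (depth 3)
44: right child of 37 (depth 4)
30: left child of 32 (depth 3)
34: left child of 37 (depth 4)
41: left child of 44 (depth 5)
35: right child of 34 (depth 5)
36: right child of 35 (depth 6)
52: right child of 44 (depth 5)
38: left child of 41 (depth 6)

Subtree rooted at 37 contains: 37, 34, 35, 36, 44, 41, 38, 52 — 8 nodes.

8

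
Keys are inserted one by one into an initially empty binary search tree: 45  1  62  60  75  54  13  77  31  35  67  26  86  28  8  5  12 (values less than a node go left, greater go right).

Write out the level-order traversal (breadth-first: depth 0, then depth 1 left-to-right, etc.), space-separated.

Resulting structure (node: left, right):
  45: L=1, R=62
  1: L=–, R=13
  62: L=60, R=75
  60: L=54, R=–
  75: L=67, R=77
  54: L=–, R=–
  13: L=8, R=31
  77: L=–, R=86
  31: L=26, R=35
  35: L=–, R=–
  67: L=–, R=–
  26: L=–, R=28
  86: L=–, R=–
  28: L=–, R=–
  8: L=5, R=12
  5: L=–, R=–
  12: L=–, R=–

45 1 62 13 60 75 8 31 54 67 77 5 12 26 35 86 28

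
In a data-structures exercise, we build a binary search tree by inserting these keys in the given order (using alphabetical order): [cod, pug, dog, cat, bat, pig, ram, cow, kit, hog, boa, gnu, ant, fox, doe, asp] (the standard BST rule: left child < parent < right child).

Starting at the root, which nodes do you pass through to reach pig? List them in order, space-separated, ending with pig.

cod pug dog pig

Resulting structure (node: left, right):
  cod: L=cat, R=pug
  pug: L=dog, R=ram
  dog: L=cow, R=pig
  cat: L=bat, R=–
  bat: L=ant, R=boa
  pig: L=kit, R=–
  ram: L=–, R=–
  cow: L=–, R=doe
  kit: L=hog, R=–
  hog: L=gnu, R=–
  boa: L=–, R=–
  gnu: L=fox, R=–
  ant: L=–, R=asp
  fox: L=–, R=–
  doe: L=–, R=–
  asp: L=–, R=–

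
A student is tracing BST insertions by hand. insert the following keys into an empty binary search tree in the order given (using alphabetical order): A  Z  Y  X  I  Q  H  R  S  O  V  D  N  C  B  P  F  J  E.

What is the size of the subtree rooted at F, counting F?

2

Insert A: tree is empty, so A becomes the root.
Insert Z: Z > A → go right. Place as right child of A.
Insert Y: Y > A → go right; Y < Z → go left. Place as left child of Z.
Insert X: X > A → go right; X < Z → go left; X < Y → go left. Place as left child of Y.
Insert I: I > A → go right; I < Z → go left; I < Y → go left; I < X → go left. Place as left child of X.
Insert Q: Q > A → go right; Q < Z → go left; Q < Y → go left; Q < X → go left; Q > I → go right. Place as right child of I.
Insert H: H > A → go right; H < Z → go left; H < Y → go left; H < X → go left; H < I → go left. Place as left child of I.
Insert R: R > A → go right; R < Z → go left; R < Y → go left; R < X → go left; R > I → go right; R > Q → go right. Place as right child of Q.
Insert S: S > A → go right; S < Z → go left; S < Y → go left; S < X → go left; S > I → go right; S > Q → go right; S > R → go right. Place as right child of R.
Insert O: O > A → go right; O < Z → go left; O < Y → go left; O < X → go left; O > I → go right; O < Q → go left. Place as left child of Q.
Insert V: V > A → go right; V < Z → go left; V < Y → go left; V < X → go left; V > I → go right; V > Q → go right; V > R → go right; V > S → go right. Place as right child of S.
Insert D: D > A → go right; D < Z → go left; D < Y → go left; D < X → go left; D < I → go left; D < H → go left. Place as left child of H.
Insert N: N > A → go right; N < Z → go left; N < Y → go left; N < X → go left; N > I → go right; N < Q → go left; N < O → go left. Place as left child of O.
Insert C: C > A → go right; C < Z → go left; C < Y → go left; C < X → go left; C < I → go left; C < H → go left; C < D → go left. Place as left child of D.
Insert B: B > A → go right; B < Z → go left; B < Y → go left; B < X → go left; B < I → go left; B < H → go left; B < D → go left; B < C → go left. Place as left child of C.
Insert P: P > A → go right; P < Z → go left; P < Y → go left; P < X → go left; P > I → go right; P < Q → go left; P > O → go right. Place as right child of O.
Insert F: F > A → go right; F < Z → go left; F < Y → go left; F < X → go left; F < I → go left; F < H → go left; F > D → go right. Place as right child of D.
Insert J: J > A → go right; J < Z → go left; J < Y → go left; J < X → go left; J > I → go right; J < Q → go left; J < O → go left; J < N → go left. Place as left child of N.
Insert E: E > A → go right; E < Z → go left; E < Y → go left; E < X → go left; E < I → go left; E < H → go left; E > D → go right; E < F → go left. Place as left child of F.

Subtree rooted at F contains: F, E — 2 nodes.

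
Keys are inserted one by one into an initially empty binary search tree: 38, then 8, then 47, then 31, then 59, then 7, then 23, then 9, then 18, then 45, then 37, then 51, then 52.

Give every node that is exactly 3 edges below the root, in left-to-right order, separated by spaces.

Insert 38: tree is empty, so 38 becomes the root.
Insert 8: 8 < 38 → go left. Place as left child of 38.
Insert 47: 47 > 38 → go right. Place as right child of 38.
Insert 31: 31 < 38 → go left; 31 > 8 → go right. Place as right child of 8.
Insert 59: 59 > 38 → go right; 59 > 47 → go right. Place as right child of 47.
Insert 7: 7 < 38 → go left; 7 < 8 → go left. Place as left child of 8.
Insert 23: 23 < 38 → go left; 23 > 8 → go right; 23 < 31 → go left. Place as left child of 31.
Insert 9: 9 < 38 → go left; 9 > 8 → go right; 9 < 31 → go left; 9 < 23 → go left. Place as left child of 23.
Insert 18: 18 < 38 → go left; 18 > 8 → go right; 18 < 31 → go left; 18 < 23 → go left; 18 > 9 → go right. Place as right child of 9.
Insert 45: 45 > 38 → go right; 45 < 47 → go left. Place as left child of 47.
Insert 37: 37 < 38 → go left; 37 > 8 → go right; 37 > 31 → go right. Place as right child of 31.
Insert 51: 51 > 38 → go right; 51 > 47 → go right; 51 < 59 → go left. Place as left child of 59.
Insert 52: 52 > 38 → go right; 52 > 47 → go right; 52 < 59 → go left; 52 > 51 → go right. Place as right child of 51.

23 37 51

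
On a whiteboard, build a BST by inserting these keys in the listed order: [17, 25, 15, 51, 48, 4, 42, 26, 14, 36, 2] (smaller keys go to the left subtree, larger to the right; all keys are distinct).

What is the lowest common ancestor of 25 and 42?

17: root
25: right child of 17 (depth 1)
15: left child of 17 (depth 1)
51: right child of 25 (depth 2)
48: left child of 51 (depth 3)
4: left child of 15 (depth 2)
42: left child of 48 (depth 4)
26: left child of 42 (depth 5)
14: right child of 4 (depth 3)
36: right child of 26 (depth 6)
2: left child of 4 (depth 3)

Path to 25: 17 → 25
Path to 42: 17 → 25 → 51 → 48 → 42
25 lies on both paths and is an ancestor of the other node.

25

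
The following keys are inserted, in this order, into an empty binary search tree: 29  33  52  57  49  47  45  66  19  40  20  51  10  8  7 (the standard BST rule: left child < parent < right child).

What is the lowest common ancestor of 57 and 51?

29: root
33: right child of 29 (depth 1)
52: right child of 33 (depth 2)
57: right child of 52 (depth 3)
49: left child of 52 (depth 3)
47: left child of 49 (depth 4)
45: left child of 47 (depth 5)
66: right child of 57 (depth 4)
19: left child of 29 (depth 1)
40: left child of 45 (depth 6)
20: right child of 19 (depth 2)
51: right child of 49 (depth 4)
10: left child of 19 (depth 2)
8: left child of 10 (depth 3)
7: left child of 8 (depth 4)

Path to 57: 29 → 33 → 52 → 57
Path to 51: 29 → 33 → 52 → 49 → 51
The paths share a prefix ending at 52, then split left and right.

52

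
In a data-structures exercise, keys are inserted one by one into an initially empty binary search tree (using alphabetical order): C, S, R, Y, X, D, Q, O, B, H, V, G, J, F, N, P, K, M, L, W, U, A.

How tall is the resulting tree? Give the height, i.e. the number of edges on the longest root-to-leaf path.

11

Insert C: tree is empty, so C becomes the root.
Insert S: S > C → go right. Place as right child of C.
Insert R: R > C → go right; R < S → go left. Place as left child of S.
Insert Y: Y > C → go right; Y > S → go right. Place as right child of S.
Insert X: X > C → go right; X > S → go right; X < Y → go left. Place as left child of Y.
Insert D: D > C → go right; D < S → go left; D < R → go left. Place as left child of R.
Insert Q: Q > C → go right; Q < S → go left; Q < R → go left; Q > D → go right. Place as right child of D.
Insert O: O > C → go right; O < S → go left; O < R → go left; O > D → go right; O < Q → go left. Place as left child of Q.
Insert B: B < C → go left. Place as left child of C.
Insert H: H > C → go right; H < S → go left; H < R → go left; H > D → go right; H < Q → go left; H < O → go left. Place as left child of O.
Insert V: V > C → go right; V > S → go right; V < Y → go left; V < X → go left. Place as left child of X.
Insert G: G > C → go right; G < S → go left; G < R → go left; G > D → go right; G < Q → go left; G < O → go left; G < H → go left. Place as left child of H.
Insert J: J > C → go right; J < S → go left; J < R → go left; J > D → go right; J < Q → go left; J < O → go left; J > H → go right. Place as right child of H.
Insert F: F > C → go right; F < S → go left; F < R → go left; F > D → go right; F < Q → go left; F < O → go left; F < H → go left; F < G → go left. Place as left child of G.
Insert N: N > C → go right; N < S → go left; N < R → go left; N > D → go right; N < Q → go left; N < O → go left; N > H → go right; N > J → go right. Place as right child of J.
Insert P: P > C → go right; P < S → go left; P < R → go left; P > D → go right; P < Q → go left; P > O → go right. Place as right child of O.
Insert K: K > C → go right; K < S → go left; K < R → go left; K > D → go right; K < Q → go left; K < O → go left; K > H → go right; K > J → go right; K < N → go left. Place as left child of N.
Insert M: M > C → go right; M < S → go left; M < R → go left; M > D → go right; M < Q → go left; M < O → go left; M > H → go right; M > J → go right; M < N → go left; M > K → go right. Place as right child of K.
Insert L: L > C → go right; L < S → go left; L < R → go left; L > D → go right; L < Q → go left; L < O → go left; L > H → go right; L > J → go right; L < N → go left; L > K → go right; L < M → go left. Place as left child of M.
Insert W: W > C → go right; W > S → go right; W < Y → go left; W < X → go left; W > V → go right. Place as right child of V.
Insert U: U > C → go right; U > S → go right; U < Y → go left; U < X → go left; U < V → go left. Place as left child of V.
Insert A: A < C → go left; A < B → go left. Place as left child of B.

The deepest node is L at depth 11.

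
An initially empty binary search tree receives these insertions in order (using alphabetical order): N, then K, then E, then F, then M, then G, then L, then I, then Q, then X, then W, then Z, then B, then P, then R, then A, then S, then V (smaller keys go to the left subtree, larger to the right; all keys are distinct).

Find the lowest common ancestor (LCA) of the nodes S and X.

X

Insert N: tree is empty, so N becomes the root.
Insert K: K < N → go left. Place as left child of N.
Insert E: E < N → go left; E < K → go left. Place as left child of K.
Insert F: F < N → go left; F < K → go left; F > E → go right. Place as right child of E.
Insert M: M < N → go left; M > K → go right. Place as right child of K.
Insert G: G < N → go left; G < K → go left; G > E → go right; G > F → go right. Place as right child of F.
Insert L: L < N → go left; L > K → go right; L < M → go left. Place as left child of M.
Insert I: I < N → go left; I < K → go left; I > E → go right; I > F → go right; I > G → go right. Place as right child of G.
Insert Q: Q > N → go right. Place as right child of N.
Insert X: X > N → go right; X > Q → go right. Place as right child of Q.
Insert W: W > N → go right; W > Q → go right; W < X → go left. Place as left child of X.
Insert Z: Z > N → go right; Z > Q → go right; Z > X → go right. Place as right child of X.
Insert B: B < N → go left; B < K → go left; B < E → go left. Place as left child of E.
Insert P: P > N → go right; P < Q → go left. Place as left child of Q.
Insert R: R > N → go right; R > Q → go right; R < X → go left; R < W → go left. Place as left child of W.
Insert A: A < N → go left; A < K → go left; A < E → go left; A < B → go left. Place as left child of B.
Insert S: S > N → go right; S > Q → go right; S < X → go left; S < W → go left; S > R → go right. Place as right child of R.
Insert V: V > N → go right; V > Q → go right; V < X → go left; V < W → go left; V > R → go right; V > S → go right. Place as right child of S.

Path to S: N → Q → X → W → R → S
Path to X: N → Q → X
X lies on both paths and is an ancestor of the other node.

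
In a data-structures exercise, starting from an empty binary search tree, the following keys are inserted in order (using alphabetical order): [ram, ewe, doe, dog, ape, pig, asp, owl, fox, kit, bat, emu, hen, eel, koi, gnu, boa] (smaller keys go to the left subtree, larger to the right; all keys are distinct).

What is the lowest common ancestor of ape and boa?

ape

Insert ram: tree is empty, so ram becomes the root.
Insert ewe: ewe < ram → go left. Place as left child of ram.
Insert doe: doe < ram → go left; doe < ewe → go left. Place as left child of ewe.
Insert dog: dog < ram → go left; dog < ewe → go left; dog > doe → go right. Place as right child of doe.
Insert ape: ape < ram → go left; ape < ewe → go left; ape < doe → go left. Place as left child of doe.
Insert pig: pig < ram → go left; pig > ewe → go right. Place as right child of ewe.
Insert asp: asp < ram → go left; asp < ewe → go left; asp < doe → go left; asp > ape → go right. Place as right child of ape.
Insert owl: owl < ram → go left; owl > ewe → go right; owl < pig → go left. Place as left child of pig.
Insert fox: fox < ram → go left; fox > ewe → go right; fox < pig → go left; fox < owl → go left. Place as left child of owl.
Insert kit: kit < ram → go left; kit > ewe → go right; kit < pig → go left; kit < owl → go left; kit > fox → go right. Place as right child of fox.
Insert bat: bat < ram → go left; bat < ewe → go left; bat < doe → go left; bat > ape → go right; bat > asp → go right. Place as right child of asp.
Insert emu: emu < ram → go left; emu < ewe → go left; emu > doe → go right; emu > dog → go right. Place as right child of dog.
Insert hen: hen < ram → go left; hen > ewe → go right; hen < pig → go left; hen < owl → go left; hen > fox → go right; hen < kit → go left. Place as left child of kit.
Insert eel: eel < ram → go left; eel < ewe → go left; eel > doe → go right; eel > dog → go right; eel < emu → go left. Place as left child of emu.
Insert koi: koi < ram → go left; koi > ewe → go right; koi < pig → go left; koi < owl → go left; koi > fox → go right; koi > kit → go right. Place as right child of kit.
Insert gnu: gnu < ram → go left; gnu > ewe → go right; gnu < pig → go left; gnu < owl → go left; gnu > fox → go right; gnu < kit → go left; gnu < hen → go left. Place as left child of hen.
Insert boa: boa < ram → go left; boa < ewe → go left; boa < doe → go left; boa > ape → go right; boa > asp → go right; boa > bat → go right. Place as right child of bat.

Path to ape: ram → ewe → doe → ape
Path to boa: ram → ewe → doe → ape → asp → bat → boa
ape lies on both paths and is an ancestor of the other node.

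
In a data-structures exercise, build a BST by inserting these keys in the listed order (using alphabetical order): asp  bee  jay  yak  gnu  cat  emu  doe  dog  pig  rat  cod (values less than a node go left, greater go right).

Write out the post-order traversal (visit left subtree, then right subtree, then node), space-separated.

cod dog doe emu cat gnu rat pig yak jay bee asp

Insert asp: tree is empty, so asp becomes the root.
Insert bee: bee > asp → go right. Place as right child of asp.
Insert jay: jay > asp → go right; jay > bee → go right. Place as right child of bee.
Insert yak: yak > asp → go right; yak > bee → go right; yak > jay → go right. Place as right child of jay.
Insert gnu: gnu > asp → go right; gnu > bee → go right; gnu < jay → go left. Place as left child of jay.
Insert cat: cat > asp → go right; cat > bee → go right; cat < jay → go left; cat < gnu → go left. Place as left child of gnu.
Insert emu: emu > asp → go right; emu > bee → go right; emu < jay → go left; emu < gnu → go left; emu > cat → go right. Place as right child of cat.
Insert doe: doe > asp → go right; doe > bee → go right; doe < jay → go left; doe < gnu → go left; doe > cat → go right; doe < emu → go left. Place as left child of emu.
Insert dog: dog > asp → go right; dog > bee → go right; dog < jay → go left; dog < gnu → go left; dog > cat → go right; dog < emu → go left; dog > doe → go right. Place as right child of doe.
Insert pig: pig > asp → go right; pig > bee → go right; pig > jay → go right; pig < yak → go left. Place as left child of yak.
Insert rat: rat > asp → go right; rat > bee → go right; rat > jay → go right; rat < yak → go left; rat > pig → go right. Place as right child of pig.
Insert cod: cod > asp → go right; cod > bee → go right; cod < jay → go left; cod < gnu → go left; cod > cat → go right; cod < emu → go left; cod < doe → go left. Place as left child of doe.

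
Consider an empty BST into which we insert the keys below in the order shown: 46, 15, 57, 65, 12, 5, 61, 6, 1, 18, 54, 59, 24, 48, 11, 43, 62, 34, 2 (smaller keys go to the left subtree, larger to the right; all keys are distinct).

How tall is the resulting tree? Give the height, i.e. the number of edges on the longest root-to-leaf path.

Insert 46: tree is empty, so 46 becomes the root.
Insert 15: 15 < 46 → go left. Place as left child of 46.
Insert 57: 57 > 46 → go right. Place as right child of 46.
Insert 65: 65 > 46 → go right; 65 > 57 → go right. Place as right child of 57.
Insert 12: 12 < 46 → go left; 12 < 15 → go left. Place as left child of 15.
Insert 5: 5 < 46 → go left; 5 < 15 → go left; 5 < 12 → go left. Place as left child of 12.
Insert 61: 61 > 46 → go right; 61 > 57 → go right; 61 < 65 → go left. Place as left child of 65.
Insert 6: 6 < 46 → go left; 6 < 15 → go left; 6 < 12 → go left; 6 > 5 → go right. Place as right child of 5.
Insert 1: 1 < 46 → go left; 1 < 15 → go left; 1 < 12 → go left; 1 < 5 → go left. Place as left child of 5.
Insert 18: 18 < 46 → go left; 18 > 15 → go right. Place as right child of 15.
Insert 54: 54 > 46 → go right; 54 < 57 → go left. Place as left child of 57.
Insert 59: 59 > 46 → go right; 59 > 57 → go right; 59 < 65 → go left; 59 < 61 → go left. Place as left child of 61.
Insert 24: 24 < 46 → go left; 24 > 15 → go right; 24 > 18 → go right. Place as right child of 18.
Insert 48: 48 > 46 → go right; 48 < 57 → go left; 48 < 54 → go left. Place as left child of 54.
Insert 11: 11 < 46 → go left; 11 < 15 → go left; 11 < 12 → go left; 11 > 5 → go right; 11 > 6 → go right. Place as right child of 6.
Insert 43: 43 < 46 → go left; 43 > 15 → go right; 43 > 18 → go right; 43 > 24 → go right. Place as right child of 24.
Insert 62: 62 > 46 → go right; 62 > 57 → go right; 62 < 65 → go left; 62 > 61 → go right. Place as right child of 61.
Insert 34: 34 < 46 → go left; 34 > 15 → go right; 34 > 18 → go right; 34 > 24 → go right; 34 < 43 → go left. Place as left child of 43.
Insert 2: 2 < 46 → go left; 2 < 15 → go left; 2 < 12 → go left; 2 < 5 → go left; 2 > 1 → go right. Place as right child of 1.

The deepest node is 11 at depth 5.

5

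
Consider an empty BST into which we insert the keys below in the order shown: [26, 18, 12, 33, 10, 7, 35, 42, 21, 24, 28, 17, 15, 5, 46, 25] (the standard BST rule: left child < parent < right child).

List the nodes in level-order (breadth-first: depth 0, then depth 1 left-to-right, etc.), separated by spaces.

26 18 33 12 21 28 35 10 17 24 42 7 15 25 46 5

26: root
18: left child of 26 (depth 1)
12: left child of 18 (depth 2)
33: right child of 26 (depth 1)
10: left child of 12 (depth 3)
7: left child of 10 (depth 4)
35: right child of 33 (depth 2)
42: right child of 35 (depth 3)
21: right child of 18 (depth 2)
24: right child of 21 (depth 3)
28: left child of 33 (depth 2)
17: right child of 12 (depth 3)
15: left child of 17 (depth 4)
5: left child of 7 (depth 5)
46: right child of 42 (depth 4)
25: right child of 24 (depth 4)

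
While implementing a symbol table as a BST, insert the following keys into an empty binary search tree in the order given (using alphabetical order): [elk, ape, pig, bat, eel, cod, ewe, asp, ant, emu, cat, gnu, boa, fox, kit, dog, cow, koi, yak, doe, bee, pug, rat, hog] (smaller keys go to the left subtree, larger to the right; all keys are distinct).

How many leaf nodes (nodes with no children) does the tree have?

elk: root
ape: left child of elk (depth 1)
pig: right child of elk (depth 1)
bat: right child of ape (depth 2)
eel: right child of bat (depth 3)
cod: left child of eel (depth 4)
ewe: left child of pig (depth 2)
asp: left child of bat (depth 3)
ant: left child of ape (depth 2)
emu: left child of ewe (depth 3)
cat: left child of cod (depth 5)
gnu: right child of ewe (depth 3)
boa: left child of cat (depth 6)
fox: left child of gnu (depth 4)
kit: right child of gnu (depth 4)
dog: right child of cod (depth 5)
cow: left child of dog (depth 6)
koi: right child of kit (depth 5)
yak: right child of pig (depth 2)
doe: right child of cow (depth 7)
bee: left child of boa (depth 7)
pug: left child of yak (depth 3)
rat: right child of pug (depth 4)
hog: left child of kit (depth 5)

Leaves: ant, asp, bee, doe, emu, fox, hog, koi, rat — 9 in total.

9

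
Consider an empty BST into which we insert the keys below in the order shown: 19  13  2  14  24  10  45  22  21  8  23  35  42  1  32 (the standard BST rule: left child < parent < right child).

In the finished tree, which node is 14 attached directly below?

13

Insert 19: tree is empty, so 19 becomes the root.
Insert 13: 13 < 19 → go left. Place as left child of 19.
Insert 2: 2 < 19 → go left; 2 < 13 → go left. Place as left child of 13.
Insert 14: 14 < 19 → go left; 14 > 13 → go right. Place as right child of 13.
Insert 24: 24 > 19 → go right. Place as right child of 19.
Insert 10: 10 < 19 → go left; 10 < 13 → go left; 10 > 2 → go right. Place as right child of 2.
Insert 45: 45 > 19 → go right; 45 > 24 → go right. Place as right child of 24.
Insert 22: 22 > 19 → go right; 22 < 24 → go left. Place as left child of 24.
Insert 21: 21 > 19 → go right; 21 < 24 → go left; 21 < 22 → go left. Place as left child of 22.
Insert 8: 8 < 19 → go left; 8 < 13 → go left; 8 > 2 → go right; 8 < 10 → go left. Place as left child of 10.
Insert 23: 23 > 19 → go right; 23 < 24 → go left; 23 > 22 → go right. Place as right child of 22.
Insert 35: 35 > 19 → go right; 35 > 24 → go right; 35 < 45 → go left. Place as left child of 45.
Insert 42: 42 > 19 → go right; 42 > 24 → go right; 42 < 45 → go left; 42 > 35 → go right. Place as right child of 35.
Insert 1: 1 < 19 → go left; 1 < 13 → go left; 1 < 2 → go left. Place as left child of 2.
Insert 32: 32 > 19 → go right; 32 > 24 → go right; 32 < 45 → go left; 32 < 35 → go left. Place as left child of 35.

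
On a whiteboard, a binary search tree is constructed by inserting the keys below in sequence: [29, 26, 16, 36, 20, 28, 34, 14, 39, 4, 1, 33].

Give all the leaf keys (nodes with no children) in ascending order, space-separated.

1 20 28 33 39

29: root
26: left child of 29 (depth 1)
16: left child of 26 (depth 2)
36: right child of 29 (depth 1)
20: right child of 16 (depth 3)
28: right child of 26 (depth 2)
34: left child of 36 (depth 2)
14: left child of 16 (depth 3)
39: right child of 36 (depth 2)
4: left child of 14 (depth 4)
1: left child of 4 (depth 5)
33: left child of 34 (depth 3)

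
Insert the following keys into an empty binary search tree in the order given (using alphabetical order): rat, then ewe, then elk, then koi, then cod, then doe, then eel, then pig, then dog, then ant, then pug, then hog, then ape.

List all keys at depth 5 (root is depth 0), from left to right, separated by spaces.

ape eel

Insert rat: tree is empty, so rat becomes the root.
Insert ewe: ewe < rat → go left. Place as left child of rat.
Insert elk: elk < rat → go left; elk < ewe → go left. Place as left child of ewe.
Insert koi: koi < rat → go left; koi > ewe → go right. Place as right child of ewe.
Insert cod: cod < rat → go left; cod < ewe → go left; cod < elk → go left. Place as left child of elk.
Insert doe: doe < rat → go left; doe < ewe → go left; doe < elk → go left; doe > cod → go right. Place as right child of cod.
Insert eel: eel < rat → go left; eel < ewe → go left; eel < elk → go left; eel > cod → go right; eel > doe → go right. Place as right child of doe.
Insert pig: pig < rat → go left; pig > ewe → go right; pig > koi → go right. Place as right child of koi.
Insert dog: dog < rat → go left; dog < ewe → go left; dog < elk → go left; dog > cod → go right; dog > doe → go right; dog < eel → go left. Place as left child of eel.
Insert ant: ant < rat → go left; ant < ewe → go left; ant < elk → go left; ant < cod → go left. Place as left child of cod.
Insert pug: pug < rat → go left; pug > ewe → go right; pug > koi → go right; pug > pig → go right. Place as right child of pig.
Insert hog: hog < rat → go left; hog > ewe → go right; hog < koi → go left. Place as left child of koi.
Insert ape: ape < rat → go left; ape < ewe → go left; ape < elk → go left; ape < cod → go left; ape > ant → go right. Place as right child of ant.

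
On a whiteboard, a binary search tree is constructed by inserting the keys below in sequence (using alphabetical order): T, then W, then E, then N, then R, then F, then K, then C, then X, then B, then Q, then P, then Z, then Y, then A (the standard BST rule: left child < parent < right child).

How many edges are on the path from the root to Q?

T: root
W: right child of T (depth 1)
E: left child of T (depth 1)
N: right child of E (depth 2)
R: right child of N (depth 3)
F: left child of N (depth 3)
K: right child of F (depth 4)
C: left child of E (depth 2)
X: right child of W (depth 2)
B: left child of C (depth 3)
Q: left child of R (depth 4)
P: left child of Q (depth 5)
Z: right child of X (depth 3)
Y: left child of Z (depth 4)
A: left child of B (depth 4)

Path to Q: T → E → N → R → Q, which is 4 edges.

4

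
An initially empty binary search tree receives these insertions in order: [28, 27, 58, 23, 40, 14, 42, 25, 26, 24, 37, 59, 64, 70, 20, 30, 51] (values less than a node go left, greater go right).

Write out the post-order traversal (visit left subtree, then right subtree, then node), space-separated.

20 14 24 26 25 23 27 30 37 51 42 40 70 64 59 58 28

Resulting structure (node: left, right):
  28: L=27, R=58
  27: L=23, R=–
  58: L=40, R=59
  23: L=14, R=25
  40: L=37, R=42
  14: L=–, R=20
  42: L=–, R=51
  25: L=24, R=26
  26: L=–, R=–
  24: L=–, R=–
  37: L=30, R=–
  59: L=–, R=64
  64: L=–, R=70
  70: L=–, R=–
  20: L=–, R=–
  30: L=–, R=–
  51: L=–, R=–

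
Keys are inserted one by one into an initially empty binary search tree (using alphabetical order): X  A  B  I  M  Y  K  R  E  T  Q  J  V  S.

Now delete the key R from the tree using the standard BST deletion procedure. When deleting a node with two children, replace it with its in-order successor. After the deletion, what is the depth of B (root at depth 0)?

2

Insert X: tree is empty, so X becomes the root.
Insert A: A < X → go left. Place as left child of X.
Insert B: B < X → go left; B > A → go right. Place as right child of A.
Insert I: I < X → go left; I > A → go right; I > B → go right. Place as right child of B.
Insert M: M < X → go left; M > A → go right; M > B → go right; M > I → go right. Place as right child of I.
Insert Y: Y > X → go right. Place as right child of X.
Insert K: K < X → go left; K > A → go right; K > B → go right; K > I → go right; K < M → go left. Place as left child of M.
Insert R: R < X → go left; R > A → go right; R > B → go right; R > I → go right; R > M → go right. Place as right child of M.
Insert E: E < X → go left; E > A → go right; E > B → go right; E < I → go left. Place as left child of I.
Insert T: T < X → go left; T > A → go right; T > B → go right; T > I → go right; T > M → go right; T > R → go right. Place as right child of R.
Insert Q: Q < X → go left; Q > A → go right; Q > B → go right; Q > I → go right; Q > M → go right; Q < R → go left. Place as left child of R.
Insert J: J < X → go left; J > A → go right; J > B → go right; J > I → go right; J < M → go left; J < K → go left. Place as left child of K.
Insert V: V < X → go left; V > A → go right; V > B → go right; V > I → go right; V > M → go right; V > R → go right; V > T → go right. Place as right child of T.
Insert S: S < X → go left; S > A → go right; S > B → go right; S > I → go right; S > M → go right; S > R → go right; S < T → go left. Place as left child of T.

Delete R (two children — replace with in-order successor).
After deletion, path to B: X → A → B.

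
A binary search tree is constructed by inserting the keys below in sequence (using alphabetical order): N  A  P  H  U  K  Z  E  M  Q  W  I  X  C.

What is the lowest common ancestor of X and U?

N: root
A: left child of N (depth 1)
P: right child of N (depth 1)
H: right child of A (depth 2)
U: right child of P (depth 2)
K: right child of H (depth 3)
Z: right child of U (depth 3)
E: left child of H (depth 3)
M: right child of K (depth 4)
Q: left child of U (depth 3)
W: left child of Z (depth 4)
I: left child of K (depth 4)
X: right child of W (depth 5)
C: left child of E (depth 4)

Path to X: N → P → U → Z → W → X
Path to U: N → P → U
U lies on both paths and is an ancestor of the other node.

U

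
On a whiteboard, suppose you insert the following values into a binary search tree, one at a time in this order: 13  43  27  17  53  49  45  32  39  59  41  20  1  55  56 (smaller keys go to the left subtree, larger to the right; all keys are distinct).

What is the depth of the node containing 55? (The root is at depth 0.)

Resulting structure (node: left, right):
  13: L=1, R=43
  43: L=27, R=53
  27: L=17, R=32
  17: L=–, R=20
  53: L=49, R=59
  49: L=45, R=–
  45: L=–, R=–
  32: L=–, R=39
  39: L=–, R=41
  59: L=55, R=–
  41: L=–, R=–
  20: L=–, R=–
  1: L=–, R=–
  55: L=–, R=56
  56: L=–, R=–

Path to 55: 13 → 43 → 53 → 59 → 55, which is 4 edges.

4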